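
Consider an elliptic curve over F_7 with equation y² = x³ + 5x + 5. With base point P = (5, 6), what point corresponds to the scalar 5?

(1, 5)

Repeated addition: build up to 5P.
2P: tangent at (5, 6): λ = (3·5² + 5)/(2·6) ≡ 3/5. 5⁻¹ ≡ 3 (mod 7) since 5·3 = 15 ≡ 1, so λ ≡ 3·3 ≡ 2.
  x = λ² - 5 - 5 = 4 - 10 ≡ 1; y = λ·(5 - 1) - 6 ≡ 2. → (1, 2)
3P: (1, 2) + (5, 6). λ = (6 - 2)/(5 - 1) ≡ 4/4 mod 7. 4⁻¹ ≡ 2 (mod 7) since 4·2 = 8 ≡ 1, so λ ≡ 1.
  x = λ² - 1 - 5 = 1 - 6 ≡ 2; y = λ·(1 - 2) - 2 ≡ 4. → (2, 4)
4P: (2, 4) + (5, 6). λ = (6 - 4)/(5 - 2) ≡ 2/3 mod 7. 3⁻¹ ≡ 5 (mod 7), so λ ≡ 3.
  x = λ² - 2 - 5 = 9 - 7 ≡ 2; y = λ·(2 - 2) - 4 ≡ 3. → (2, 3)
5P: (2, 3) + (5, 6). λ = (6 - 3)/(5 - 2) ≡ 3/3 mod 7. 3⁻¹ ≡ 5 (mod 7) since 3·5 = 15 ≡ 1, so λ ≡ 1.
  x = λ² - 2 - 5 = 1 - 7 ≡ 1; y = λ·(2 - 1) - 3 ≡ 5. → (1, 5)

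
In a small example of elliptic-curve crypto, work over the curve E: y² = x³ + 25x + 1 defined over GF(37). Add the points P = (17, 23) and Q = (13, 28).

(34, 26)

(17, 23) + (13, 28). λ = (28 - 23)/(13 - 17) ≡ 5/33 mod 37. 33⁻¹ ≡ 9 (mod 37) since 33·9 = 297 ≡ 1, so λ ≡ 8.
  x = λ² - 17 - 13 = 64 - 30 ≡ 34; y = λ·(17 - 34) - 23 ≡ 26. → (34, 26)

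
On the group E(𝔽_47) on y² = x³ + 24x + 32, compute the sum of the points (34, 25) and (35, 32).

(34, 25) + (35, 32). λ = (32 - 25)/(35 - 34) ≡ 7/1 mod 47. 1⁻¹ ≡ 1 (mod 47), so λ ≡ 7.
  x = λ² - 34 - 35 = 49 - 69 ≡ 27; y = λ·(34 - 27) - 25 ≡ 24. → (27, 24)

(27, 24)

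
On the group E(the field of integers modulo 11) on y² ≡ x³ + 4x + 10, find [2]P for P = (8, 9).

(9, 7)

tangent at (8, 9): λ = (3·8² + 4)/(2·9) ≡ 9/7. 7⁻¹ ≡ 8 (mod 11) since 7·8 = 56 ≡ 1, so λ ≡ 9·8 ≡ 6.
  x = λ² - 8 - 8 = 36 - 16 ≡ 9; y = λ·(8 - 9) - 9 ≡ 7. → (9, 7)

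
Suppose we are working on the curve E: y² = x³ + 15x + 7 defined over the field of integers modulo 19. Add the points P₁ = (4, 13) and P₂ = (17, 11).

(4, 13) + (17, 11). λ = (11 - 13)/(17 - 4) ≡ 17/13 mod 19. 13⁻¹ ≡ 3 (mod 19), so λ ≡ 13.
  x = λ² - 4 - 17 = 169 - 21 ≡ 15; y = λ·(4 - 15) - 13 ≡ 15. → (15, 15)

(15, 15)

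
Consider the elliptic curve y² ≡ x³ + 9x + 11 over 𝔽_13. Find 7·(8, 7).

Write G = (8, 7).
Repeated addition: build up to 7G.
2G: tangent at (8, 7): λ = (3·8² + 9)/(2·7) ≡ 6/1. 1⁻¹ ≡ 1 (mod 13), so λ ≡ 6·1 ≡ 6.
  x = λ² - 8 - 8 = 36 - 16 ≡ 7; y = λ·(8 - 7) - 7 ≡ 12. → (7, 12)
3G: (7, 12) + (8, 7). λ = (7 - 12)/(8 - 7) ≡ 8/1 mod 13. 1⁻¹ ≡ 1 (mod 13), so λ ≡ 8.
  x = λ² - 7 - 8 = 64 - 15 ≡ 10; y = λ·(7 - 10) - 12 ≡ 3. → (10, 3)
4G: (10, 3) + (8, 7). λ = (7 - 3)/(8 - 10) ≡ 4/11 mod 13. 11⁻¹ ≡ 6 (mod 13), so λ ≡ 11.
  x = λ² - 10 - 8 = 121 - 18 ≡ 12; y = λ·(10 - 12) - 3 ≡ 1. → (12, 1)
5G: (12, 1) + (8, 7). λ = (7 - 1)/(8 - 12) ≡ 6/9 mod 13. 9⁻¹ ≡ 3 (mod 13) since 9·3 = 27 ≡ 1, so λ ≡ 5.
  x = λ² - 12 - 8 = 25 - 20 ≡ 5; y = λ·(12 - 5) - 1 ≡ 8. → (5, 8)
6G: (5, 8) + (8, 7). λ = (7 - 8)/(8 - 5) ≡ 12/3 mod 13. 3⁻¹ ≡ 9 (mod 13), so λ ≡ 4.
  x = λ² - 5 - 8 = 16 - 13 ≡ 3; y = λ·(5 - 3) - 8 ≡ 0. → (3, 0)
7G: (3, 0) + (8, 7). λ = (7 - 0)/(8 - 3) ≡ 7/5 mod 13. 5⁻¹ ≡ 8 (mod 13) since 5·8 = 40 ≡ 1, so λ ≡ 4.
  x = λ² - 3 - 8 = 16 - 11 ≡ 5; y = λ·(3 - 5) - 0 ≡ 5. → (5, 5)

(5, 5)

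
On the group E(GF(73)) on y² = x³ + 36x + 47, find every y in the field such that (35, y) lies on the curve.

x³ + 36x + 47 = 44182 ≡ 17 (mod 73).
17 is a non-residue mod 73; no y exists.

none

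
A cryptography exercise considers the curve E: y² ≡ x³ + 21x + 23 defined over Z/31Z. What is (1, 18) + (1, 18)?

(26, 17)

tangent at (1, 18): λ = (3·1² + 21)/(2·18) ≡ 24/5. 5⁻¹ ≡ 25 (mod 31), so λ ≡ 24·25 ≡ 11.
  x = λ² - 1 - 1 = 121 - 2 ≡ 26; y = λ·(1 - 26) - 18 ≡ 17. → (26, 17)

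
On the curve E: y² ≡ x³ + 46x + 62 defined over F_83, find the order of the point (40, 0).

2

2P: (40, 0) + (40, 0): same x and y₁ ≡ -y₂, so the sum is ∞.
2P = ∞, so the order is 2.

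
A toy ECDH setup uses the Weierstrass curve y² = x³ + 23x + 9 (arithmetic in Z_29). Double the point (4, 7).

tangent at (4, 7): λ = (3·4² + 23)/(2·7) ≡ 13/14. 14⁻¹ ≡ 27 (mod 29), so λ ≡ 13·27 ≡ 3.
  x = λ² - 4 - 4 = 9 - 8 ≡ 1; y = λ·(4 - 1) - 7 ≡ 2. → (1, 2)

(1, 2)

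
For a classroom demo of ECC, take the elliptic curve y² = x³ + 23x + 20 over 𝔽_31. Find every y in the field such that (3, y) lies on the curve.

none

x³ + 23x + 20 = 116 ≡ 23 (mod 31).
23 is a non-residue mod 31; no y exists.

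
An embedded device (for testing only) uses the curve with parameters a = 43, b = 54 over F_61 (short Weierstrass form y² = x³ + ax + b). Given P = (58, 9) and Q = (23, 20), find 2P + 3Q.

(22, 27)

First 2P:
Repeated addition: build up to 2P.
2P: tangent at (58, 9): λ = (3·58² + 43)/(2·9) ≡ 9/18. 18⁻¹ ≡ 17 (mod 61) since 18·17 = 306 ≡ 1, so λ ≡ 9·17 ≡ 31.
  x = λ² - 58 - 58 = 961 - 116 ≡ 52; y = λ·(58 - 52) - 9 ≡ 55. → (52, 55)
2P = (52, 55).
Next 3Q:
Repeated addition: build up to 3Q.
2Q: tangent at (23, 20): λ = (3·23² + 43)/(2·20) ≡ 44/40. 40⁻¹ ≡ 29 (mod 61), so λ ≡ 44·29 ≡ 56.
  x = λ² - 23 - 23 = 3136 - 46 ≡ 40; y = λ·(23 - 40) - 20 ≡ 4. → (40, 4)
3Q: (40, 4) + (23, 20). λ = (20 - 4)/(23 - 40) ≡ 16/44 mod 61. 44⁻¹ ≡ 43 (mod 61), so λ ≡ 17.
  x = λ² - 40 - 23 = 289 - 63 ≡ 43; y = λ·(40 - 43) - 4 ≡ 6. → (43, 6)
3Q = (43, 6).
Finally 2P + 3Q:
(52, 55) + (43, 6). λ = (6 - 55)/(43 - 52) ≡ 12/52 mod 61. 52⁻¹ ≡ 27 (mod 61), so λ ≡ 19.
  x = λ² - 52 - 43 = 361 - 95 ≡ 22; y = λ·(52 - 22) - 55 ≡ 27. → (22, 27)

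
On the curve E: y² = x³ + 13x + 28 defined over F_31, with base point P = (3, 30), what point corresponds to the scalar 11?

Double-and-add on 11 = (1011)₂. Start with P = (3, 30) for the leading 1-bit.
double: tangent at (3, 30): λ = (3·3² + 13)/(2·30) ≡ 9/29. 29⁻¹ ≡ 15 (mod 31), so λ ≡ 9·15 ≡ 11.
  x = λ² - 3 - 3 = 121 - 6 ≡ 22; y = λ·(3 - 22) - 30 ≡ 9. → (22, 9)
double: tangent at (22, 9): λ = (3·22² + 13)/(2·9) ≡ 8/18. 18⁻¹ ≡ 19 (mod 31) since 18·19 = 342 ≡ 1, so λ ≡ 8·19 ≡ 28.
  x = λ² - 22 - 22 = 784 - 44 ≡ 27; y = λ·(22 - 27) - 9 ≡ 6. → (27, 6)
add P: (27, 6) + (3, 30). λ = (30 - 6)/(3 - 27) ≡ 24/7 mod 31. 7⁻¹ ≡ 9 (mod 31), so λ ≡ 30.
  x = λ² - 27 - 3 = 900 - 30 ≡ 2; y = λ·(27 - 2) - 6 ≡ 0. → (2, 0)
double: (2, 0) + (2, 0): same x and y₁ ≡ -y₂, so the sum is ∞.
add P: ∞ + (3, 30) = (3, 30) (identity).

(3, 30)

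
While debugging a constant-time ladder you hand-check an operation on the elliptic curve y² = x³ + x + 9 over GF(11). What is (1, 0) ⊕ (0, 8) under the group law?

(1, 0) + (0, 8). λ = (8 - 0)/(0 - 1) ≡ 8/10 mod 11. 10⁻¹ ≡ 10 (mod 11), so λ ≡ 3.
  x = λ² - 1 - 0 = 9 - 1 ≡ 8; y = λ·(1 - 8) - 0 ≡ 1. → (8, 1)

(8, 1)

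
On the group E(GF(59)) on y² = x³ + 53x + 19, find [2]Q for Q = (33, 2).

(9, 35)

tangent at (33, 2): λ = (3·33² + 53)/(2·2) ≡ 16/4. 4⁻¹ ≡ 15 (mod 59), so λ ≡ 16·15 ≡ 4.
  x = λ² - 33 - 33 = 16 - 66 ≡ 9; y = λ·(33 - 9) - 2 ≡ 35. → (9, 35)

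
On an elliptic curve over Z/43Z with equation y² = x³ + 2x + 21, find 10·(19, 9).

Write Q = (19, 9).
Repeated addition: build up to 10Q.
2Q: tangent at (19, 9): λ = (3·19² + 2)/(2·9) ≡ 10/18. 18⁻¹ ≡ 12 (mod 43) since 18·12 = 216 ≡ 1, so λ ≡ 10·12 ≡ 34.
  x = λ² - 19 - 19 = 1156 - 38 ≡ 0; y = λ·(19 - 0) - 9 ≡ 35. → (0, 35)
3Q: (0, 35) + (19, 9). λ = (9 - 35)/(19 - 0) ≡ 17/19 mod 43. 19⁻¹ ≡ 34 (mod 43) since 19·34 = 646 ≡ 1, so λ ≡ 19.
  x = λ² - 0 - 19 = 361 - 19 ≡ 41; y = λ·(0 - 41) - 35 ≡ 3. → (41, 3)
4Q: (41, 3) + (19, 9). λ = (9 - 3)/(19 - 41) ≡ 6/21 mod 43. 21⁻¹ ≡ 41 (mod 43) since 21·41 = 861 ≡ 1, so λ ≡ 31.
  x = λ² - 41 - 19 = 961 - 60 ≡ 41; y = λ·(41 - 41) - 3 ≡ 40. → (41, 40)
5Q: (41, 40) + (19, 9). λ = (9 - 40)/(19 - 41) ≡ 12/21 mod 43. 21⁻¹ ≡ 41 (mod 43), so λ ≡ 19.
  x = λ² - 41 - 19 = 361 - 60 ≡ 0; y = λ·(41 - 0) - 40 ≡ 8. → (0, 8)
6Q: (0, 8) + (19, 9). λ = (9 - 8)/(19 - 0) ≡ 1/19 mod 43. 19⁻¹ ≡ 34 (mod 43) since 19·34 = 646 ≡ 1, so λ ≡ 34.
  x = λ² - 0 - 19 = 1156 - 19 ≡ 19; y = λ·(0 - 19) - 8 ≡ 34. → (19, 34)
7Q: (19, 34) + (19, 9): same x and y₁ ≡ -y₂, so the sum is O.
8Q: O + (19, 9) = (19, 9) (identity).
9Q: tangent at (19, 9): λ = (3·19² + 2)/(2·9) ≡ 10/18. 18⁻¹ ≡ 12 (mod 43), so λ ≡ 10·12 ≡ 34.
  x = λ² - 19 - 19 = 1156 - 38 ≡ 0; y = λ·(19 - 0) - 9 ≡ 35. → (0, 35)
10Q: (0, 35) + (19, 9). λ = (9 - 35)/(19 - 0) ≡ 17/19 mod 43. 19⁻¹ ≡ 34 (mod 43) since 19·34 = 646 ≡ 1, so λ ≡ 19.
  x = λ² - 0 - 19 = 361 - 19 ≡ 41; y = λ·(0 - 41) - 35 ≡ 3. → (41, 3)

(41, 3)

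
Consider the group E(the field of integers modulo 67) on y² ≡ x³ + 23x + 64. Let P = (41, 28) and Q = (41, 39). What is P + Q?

The two points share x = 41 and their y-coordinates satisfy 28 + 39 ≡ 0 (mod 67), so they are inverses. Their sum is O.

O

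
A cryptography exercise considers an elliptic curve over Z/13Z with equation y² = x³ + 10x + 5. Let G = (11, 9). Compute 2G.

tangent at (11, 9): λ = (3·11² + 10)/(2·9) ≡ 9/5. 5⁻¹ ≡ 8 (mod 13), so λ ≡ 9·8 ≡ 7.
  x = λ² - 11 - 11 = 49 - 22 ≡ 1; y = λ·(11 - 1) - 9 ≡ 9. → (1, 9)

(1, 9)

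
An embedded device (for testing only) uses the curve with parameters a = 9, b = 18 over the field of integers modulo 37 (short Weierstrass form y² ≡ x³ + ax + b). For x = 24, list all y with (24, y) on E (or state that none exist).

x³ + 9x + 18 = 14058 ≡ 35 (mod 37).
35 is a non-residue mod 37; no y exists.

none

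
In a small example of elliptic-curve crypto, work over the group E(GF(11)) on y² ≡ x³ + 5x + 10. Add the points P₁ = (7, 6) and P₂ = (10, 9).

(7, 6) + (10, 9). λ = (9 - 6)/(10 - 7) ≡ 3/3 mod 11. 3⁻¹ ≡ 4 (mod 11), so λ ≡ 1.
  x = λ² - 7 - 10 = 1 - 17 ≡ 6; y = λ·(7 - 6) - 6 ≡ 6. → (6, 6)

(6, 6)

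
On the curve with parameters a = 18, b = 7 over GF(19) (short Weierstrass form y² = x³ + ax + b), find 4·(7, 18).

(11, 4)

Write P = (7, 18).
Repeated addition: build up to 4P.
2P: tangent at (7, 18): λ = (3·7² + 18)/(2·18) ≡ 13/17. 17⁻¹ ≡ 9 (mod 19), so λ ≡ 13·9 ≡ 3.
  x = λ² - 7 - 7 = 9 - 14 ≡ 14; y = λ·(7 - 14) - 18 ≡ 18. → (14, 18)
3P: (14, 18) + (7, 18). λ = (18 - 18)/(7 - 14) ≡ 0/12 mod 19. 12⁻¹ ≡ 8 (mod 19), so λ ≡ 0.
  x = λ² - 14 - 7 = 0 - 21 ≡ 17; y = λ·(14 - 17) - 18 ≡ 1. → (17, 1)
4P: (17, 1) + (7, 18). λ = (18 - 1)/(7 - 17) ≡ 17/9 mod 19. 9⁻¹ ≡ 17 (mod 19) since 9·17 = 153 ≡ 1, so λ ≡ 4.
  x = λ² - 17 - 7 = 16 - 24 ≡ 11; y = λ·(17 - 11) - 1 ≡ 4. → (11, 4)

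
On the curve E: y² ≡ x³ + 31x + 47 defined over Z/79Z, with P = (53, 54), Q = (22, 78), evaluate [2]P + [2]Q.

O

First 2P:
Repeated addition: build up to 2P.
2P: tangent at (53, 54): λ = (3·53² + 31)/(2·54) ≡ 5/29. 29⁻¹ ≡ 30 (mod 79), so λ ≡ 5·30 ≡ 71.
  x = λ² - 53 - 53 = 5041 - 106 ≡ 37; y = λ·(53 - 37) - 54 ≡ 55. → (37, 55)
2P = (37, 55).
Next 2Q:
Repeated addition: build up to 2Q.
2Q: tangent at (22, 78): λ = (3·22² + 31)/(2·78) ≡ 61/77. 77⁻¹ ≡ 39 (mod 79) since 77·39 = 3003 ≡ 1, so λ ≡ 61·39 ≡ 9.
  x = λ² - 22 - 22 = 81 - 44 ≡ 37; y = λ·(22 - 37) - 78 ≡ 24. → (37, 24)
2Q = (37, 24).
Finally 2P + 2Q:
(37, 55) + (37, 24): same x and y₁ ≡ -y₂, so the sum is O.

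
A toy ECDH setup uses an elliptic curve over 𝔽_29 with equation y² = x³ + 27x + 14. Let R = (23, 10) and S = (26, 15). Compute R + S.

(15, 13)

(23, 10) + (26, 15). λ = (15 - 10)/(26 - 23) ≡ 5/3 mod 29. 3⁻¹ ≡ 10 (mod 29), so λ ≡ 21.
  x = λ² - 23 - 26 = 441 - 49 ≡ 15; y = λ·(23 - 15) - 10 ≡ 13. → (15, 13)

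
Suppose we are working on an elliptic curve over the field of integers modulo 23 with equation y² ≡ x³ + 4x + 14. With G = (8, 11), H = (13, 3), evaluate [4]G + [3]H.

First 4G:
Double-and-add on 4 = (100)₂. Start with G = (8, 11) for the leading 1-bit.
double: tangent at (8, 11): λ = (3·8² + 4)/(2·11) ≡ 12/22. 22⁻¹ ≡ 22 (mod 23) since 22·22 = 484 ≡ 1, so λ ≡ 12·22 ≡ 11.
  x = λ² - 8 - 8 = 121 - 16 ≡ 13; y = λ·(8 - 13) - 11 ≡ 3. → (13, 3)
double: tangent at (13, 3): λ = (3·13² + 4)/(2·3) ≡ 5/6. 6⁻¹ ≡ 4 (mod 23), so λ ≡ 5·4 ≡ 20.
  x = λ² - 13 - 13 = 400 - 26 ≡ 6; y = λ·(13 - 6) - 3 ≡ 22. → (6, 22)
4G = (6, 22).
Next 3H:
Repeated addition: build up to 3H.
2H: tangent at (13, 3): λ = (3·13² + 4)/(2·3) ≡ 5/6. 6⁻¹ ≡ 4 (mod 23), so λ ≡ 5·4 ≡ 20.
  x = λ² - 13 - 13 = 400 - 26 ≡ 6; y = λ·(13 - 6) - 3 ≡ 22. → (6, 22)
3H: (6, 22) + (13, 3). λ = (3 - 22)/(13 - 6) ≡ 4/7 mod 23. 7⁻¹ ≡ 10 (mod 23), so λ ≡ 17.
  x = λ² - 6 - 13 = 289 - 19 ≡ 17; y = λ·(6 - 17) - 22 ≡ 21. → (17, 21)
3H = (17, 21).
Finally 4G + 3H:
(6, 22) + (17, 21). λ = (21 - 22)/(17 - 6) ≡ 22/11 mod 23. 11⁻¹ ≡ 21 (mod 23) since 11·21 = 231 ≡ 1, so λ ≡ 2.
  x = λ² - 6 - 17 = 4 - 23 ≡ 4; y = λ·(6 - 4) - 22 ≡ 5. → (4, 5)

(4, 5)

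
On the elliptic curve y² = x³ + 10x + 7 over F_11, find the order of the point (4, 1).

9

2P: tangent at (4, 1): λ = (3·4² + 10)/(2·1) ≡ 3/2. 2⁻¹ ≡ 6 (mod 11) since 2·6 = 12 ≡ 1, so λ ≡ 3·6 ≡ 7.
  x = λ² - 4 - 4 = 49 - 8 ≡ 8; y = λ·(4 - 8) - 1 ≡ 4. → (8, 4)
3P: (8, 4) + (4, 1). λ = (1 - 4)/(4 - 8) ≡ 8/7 mod 11. 7⁻¹ ≡ 8 (mod 11) since 7·8 = 56 ≡ 1, so λ ≡ 9.
  x = λ² - 8 - 4 = 81 - 12 ≡ 3; y = λ·(8 - 3) - 4 ≡ 8. → (3, 8)
4P: (3, 8) + (4, 1). λ = (1 - 8)/(4 - 3) ≡ 4/1 mod 11. 1⁻¹ ≡ 1 (mod 11), so λ ≡ 4.
  x = λ² - 3 - 4 = 16 - 7 ≡ 9; y = λ·(3 - 9) - 8 ≡ 1. → (9, 1)
5P: (9, 1) + (4, 1). λ = (1 - 1)/(4 - 9) ≡ 0/6 mod 11. 6⁻¹ ≡ 2 (mod 11) since 6·2 = 12 ≡ 1, so λ ≡ 0.
  x = λ² - 9 - 4 = 0 - 13 ≡ 9; y = λ·(9 - 9) - 1 ≡ 10. → (9, 10)
6P: (9, 10) + (4, 1). λ = (1 - 10)/(4 - 9) ≡ 2/6 mod 11. 6⁻¹ ≡ 2 (mod 11), so λ ≡ 4.
  x = λ² - 9 - 4 = 16 - 13 ≡ 3; y = λ·(9 - 3) - 10 ≡ 3. → (3, 3)
7P: (3, 3) + (4, 1). λ = (1 - 3)/(4 - 3) ≡ 9/1 mod 11. 1⁻¹ ≡ 1 (mod 11), so λ ≡ 9.
  x = λ² - 3 - 4 = 81 - 7 ≡ 8; y = λ·(3 - 8) - 3 ≡ 7. → (8, 7)
8P: (8, 7) + (4, 1). λ = (1 - 7)/(4 - 8) ≡ 5/7 mod 11. 7⁻¹ ≡ 8 (mod 11), so λ ≡ 7.
  x = λ² - 8 - 4 = 49 - 12 ≡ 4; y = λ·(8 - 4) - 7 ≡ 10. → (4, 10)
9P: (4, 10) + (4, 1): same x and y₁ ≡ -y₂, so the sum is the point at infinity.
9P = the point at infinity, so the order is 9.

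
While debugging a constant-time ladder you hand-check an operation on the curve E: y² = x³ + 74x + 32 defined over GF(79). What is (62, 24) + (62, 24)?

tangent at (62, 24): λ = (3·62² + 74)/(2·24) ≡ 72/48. 48⁻¹ ≡ 28 (mod 79) since 48·28 = 1344 ≡ 1, so λ ≡ 72·28 ≡ 41.
  x = λ² - 62 - 62 = 1681 - 124 ≡ 56; y = λ·(62 - 56) - 24 ≡ 64. → (56, 64)

(56, 64)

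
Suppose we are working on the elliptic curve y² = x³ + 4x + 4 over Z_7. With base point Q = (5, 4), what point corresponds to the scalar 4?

Repeated addition: build up to 4Q.
2Q: tangent at (5, 4): λ = (3·5² + 4)/(2·4) ≡ 2/1. 1⁻¹ ≡ 1 (mod 7), so λ ≡ 2·1 ≡ 2.
  x = λ² - 5 - 5 = 4 - 10 ≡ 1; y = λ·(5 - 1) - 4 ≡ 4. → (1, 4)
3Q: (1, 4) + (5, 4). λ = (4 - 4)/(5 - 1) ≡ 0/4 mod 7. 4⁻¹ ≡ 2 (mod 7), so λ ≡ 0.
  x = λ² - 1 - 5 = 0 - 6 ≡ 1; y = λ·(1 - 1) - 4 ≡ 3. → (1, 3)
4Q: (1, 3) + (5, 4). λ = (4 - 3)/(5 - 1) ≡ 1/4 mod 7. 4⁻¹ ≡ 2 (mod 7) since 4·2 = 8 ≡ 1, so λ ≡ 2.
  x = λ² - 1 - 5 = 4 - 6 ≡ 5; y = λ·(1 - 5) - 3 ≡ 3. → (5, 3)

(5, 3)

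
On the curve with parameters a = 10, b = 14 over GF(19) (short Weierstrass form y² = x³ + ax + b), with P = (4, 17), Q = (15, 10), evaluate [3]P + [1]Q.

First 3P:
Repeated addition: build up to 3P.
2P: tangent at (4, 17): λ = (3·4² + 10)/(2·17) ≡ 1/15. 15⁻¹ ≡ 14 (mod 19) since 15·14 = 210 ≡ 1, so λ ≡ 1·14 ≡ 14.
  x = λ² - 4 - 4 = 196 - 8 ≡ 17; y = λ·(4 - 17) - 17 ≡ 10. → (17, 10)
3P: (17, 10) + (4, 17). λ = (17 - 10)/(4 - 17) ≡ 7/6 mod 19. 6⁻¹ ≡ 16 (mod 19) since 6·16 = 96 ≡ 1, so λ ≡ 17.
  x = λ² - 17 - 4 = 289 - 21 ≡ 2; y = λ·(17 - 2) - 10 ≡ 17. → (2, 17)
3P = (2, 17).
Finally 3P + Q:
(2, 17) + (15, 10). λ = (10 - 17)/(15 - 2) ≡ 12/13 mod 19. 13⁻¹ ≡ 3 (mod 19), so λ ≡ 17.
  x = λ² - 2 - 15 = 289 - 17 ≡ 6; y = λ·(2 - 6) - 17 ≡ 10. → (6, 10)

(6, 10)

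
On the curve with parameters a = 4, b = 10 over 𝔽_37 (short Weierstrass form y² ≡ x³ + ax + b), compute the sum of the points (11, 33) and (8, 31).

(2, 10)

(11, 33) + (8, 31). λ = (31 - 33)/(8 - 11) ≡ 35/34 mod 37. 34⁻¹ ≡ 12 (mod 37), so λ ≡ 13.
  x = λ² - 11 - 8 = 169 - 19 ≡ 2; y = λ·(11 - 2) - 33 ≡ 10. → (2, 10)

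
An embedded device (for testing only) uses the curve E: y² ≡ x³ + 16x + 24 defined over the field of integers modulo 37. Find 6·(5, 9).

Write Q = (5, 9).
Repeated addition: build up to 6Q.
2Q: tangent at (5, 9): λ = (3·5² + 16)/(2·9) ≡ 17/18. 18⁻¹ ≡ 35 (mod 37) since 18·35 = 630 ≡ 1, so λ ≡ 17·35 ≡ 3.
  x = λ² - 5 - 5 = 9 - 10 ≡ 36; y = λ·(5 - 36) - 9 ≡ 9. → (36, 9)
3Q: (36, 9) + (5, 9). λ = (9 - 9)/(5 - 36) ≡ 0/6 mod 37. 6⁻¹ ≡ 31 (mod 37) since 6·31 = 186 ≡ 1, so λ ≡ 0.
  x = λ² - 36 - 5 = 0 - 41 ≡ 33; y = λ·(36 - 33) - 9 ≡ 28. → (33, 28)
4Q: (33, 28) + (5, 9). λ = (9 - 28)/(5 - 33) ≡ 18/9 mod 37. 9⁻¹ ≡ 33 (mod 37), so λ ≡ 2.
  x = λ² - 33 - 5 = 4 - 38 ≡ 3; y = λ·(33 - 3) - 28 ≡ 32. → (3, 32)
5Q: (3, 32) + (5, 9). λ = (9 - 32)/(5 - 3) ≡ 14/2 mod 37. 2⁻¹ ≡ 19 (mod 37) since 2·19 = 38 ≡ 1, so λ ≡ 7.
  x = λ² - 3 - 5 = 49 - 8 ≡ 4; y = λ·(3 - 4) - 32 ≡ 35. → (4, 35)
6Q: (4, 35) + (5, 9). λ = (9 - 35)/(5 - 4) ≡ 11/1 mod 37. 1⁻¹ ≡ 1 (mod 37), so λ ≡ 11.
  x = λ² - 4 - 5 = 121 - 9 ≡ 1; y = λ·(4 - 1) - 35 ≡ 35. → (1, 35)

(1, 35)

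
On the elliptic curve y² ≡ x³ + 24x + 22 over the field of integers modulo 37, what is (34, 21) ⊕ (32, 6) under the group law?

(34, 21) + (32, 6). λ = (6 - 21)/(32 - 34) ≡ 22/35 mod 37. 35⁻¹ ≡ 18 (mod 37), so λ ≡ 26.
  x = λ² - 34 - 32 = 676 - 66 ≡ 18; y = λ·(34 - 18) - 21 ≡ 25. → (18, 25)

(18, 25)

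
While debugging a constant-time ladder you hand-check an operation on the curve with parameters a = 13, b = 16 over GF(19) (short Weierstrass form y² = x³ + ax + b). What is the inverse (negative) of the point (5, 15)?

(5, 4)

-(5, 15) = (5, -15 mod 19) = (5, 4).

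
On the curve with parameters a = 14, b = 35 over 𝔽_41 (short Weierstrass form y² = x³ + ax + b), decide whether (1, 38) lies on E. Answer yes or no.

y² = 38² ≡ 9; x³ + 14x + 35 = 50 ≡ 9 (mod 41). 9 = 9.

yes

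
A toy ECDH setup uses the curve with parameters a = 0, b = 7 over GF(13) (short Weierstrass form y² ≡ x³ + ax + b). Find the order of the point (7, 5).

7

2P: tangent at (7, 5): λ = (3·7² + 0)/(2·5) ≡ 4/10. 10⁻¹ ≡ 4 (mod 13), so λ ≡ 4·4 ≡ 3.
  x = λ² - 7 - 7 = 9 - 14 ≡ 8; y = λ·(7 - 8) - 5 ≡ 5. → (8, 5)
3P: (8, 5) + (7, 5). λ = (5 - 5)/(7 - 8) ≡ 0/12 mod 13. 12⁻¹ ≡ 12 (mod 13), so λ ≡ 0.
  x = λ² - 8 - 7 = 0 - 15 ≡ 11; y = λ·(8 - 11) - 5 ≡ 8. → (11, 8)
4P: (11, 8) + (7, 5). λ = (5 - 8)/(7 - 11) ≡ 10/9 mod 13. 9⁻¹ ≡ 3 (mod 13) since 9·3 = 27 ≡ 1, so λ ≡ 4.
  x = λ² - 11 - 7 = 16 - 18 ≡ 11; y = λ·(11 - 11) - 8 ≡ 5. → (11, 5)
5P: (11, 5) + (7, 5). λ = (5 - 5)/(7 - 11) ≡ 0/9 mod 13. 9⁻¹ ≡ 3 (mod 13), so λ ≡ 0.
  x = λ² - 11 - 7 = 0 - 18 ≡ 8; y = λ·(11 - 8) - 5 ≡ 8. → (8, 8)
6P: (8, 8) + (7, 5). λ = (5 - 8)/(7 - 8) ≡ 10/12 mod 13. 12⁻¹ ≡ 12 (mod 13), so λ ≡ 3.
  x = λ² - 8 - 7 = 9 - 15 ≡ 7; y = λ·(8 - 7) - 8 ≡ 8. → (7, 8)
7P: (7, 8) + (7, 5): same x and y₁ ≡ -y₂, so the sum is the point at infinity.
7P = the point at infinity, so the order is 7.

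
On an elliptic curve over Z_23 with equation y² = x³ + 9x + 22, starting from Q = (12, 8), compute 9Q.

O

Double-and-add on 9 = (1001)₂. Start with Q = (12, 8) for the leading 1-bit.
double: tangent at (12, 8): λ = (3·12² + 9)/(2·8) ≡ 4/16. 16⁻¹ ≡ 13 (mod 23) since 16·13 = 208 ≡ 1, so λ ≡ 4·13 ≡ 6.
  x = λ² - 12 - 12 = 36 - 24 ≡ 12; y = λ·(12 - 12) - 8 ≡ 15. → (12, 15)
double: tangent at (12, 15): λ = (3·12² + 9)/(2·15) ≡ 4/7. 7⁻¹ ≡ 10 (mod 23), so λ ≡ 4·10 ≡ 17.
  x = λ² - 12 - 12 = 289 - 24 ≡ 12; y = λ·(12 - 12) - 15 ≡ 8. → (12, 8)
double: tangent at (12, 8): λ = (3·12² + 9)/(2·8) ≡ 4/16. 16⁻¹ ≡ 13 (mod 23), so λ ≡ 4·13 ≡ 6.
  x = λ² - 12 - 12 = 36 - 24 ≡ 12; y = λ·(12 - 12) - 8 ≡ 15. → (12, 15)
add Q: (12, 15) + (12, 8): same x and y₁ ≡ -y₂, so the sum is ∞.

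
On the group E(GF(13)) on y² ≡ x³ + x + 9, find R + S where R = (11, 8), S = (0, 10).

(3, 0)

(11, 8) + (0, 10). λ = (10 - 8)/(0 - 11) ≡ 2/2 mod 13. 2⁻¹ ≡ 7 (mod 13), so λ ≡ 1.
  x = λ² - 11 - 0 = 1 - 11 ≡ 3; y = λ·(11 - 3) - 8 ≡ 0. → (3, 0)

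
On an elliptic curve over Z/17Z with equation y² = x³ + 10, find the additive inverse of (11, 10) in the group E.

-(11, 10) = (11, -10 mod 17) = (11, 7).

(11, 7)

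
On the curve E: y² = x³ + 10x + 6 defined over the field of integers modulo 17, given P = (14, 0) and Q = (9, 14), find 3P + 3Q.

(10, 1)

First 3P:
Repeated addition: build up to 3P.
2P: (14, 0) + (14, 0): same x and y₁ ≡ -y₂, so the sum is O.
3P: O + (14, 0) = (14, 0) (identity).
3P = (14, 0).
Next 3Q:
Repeated addition: build up to 3Q.
2Q: tangent at (9, 14): λ = (3·9² + 10)/(2·14) ≡ 15/11. 11⁻¹ ≡ 14 (mod 17) since 11·14 = 154 ≡ 1, so λ ≡ 15·14 ≡ 6.
  x = λ² - 9 - 9 = 36 - 18 ≡ 1; y = λ·(9 - 1) - 14 ≡ 0. → (1, 0)
3Q: (1, 0) + (9, 14). λ = (14 - 0)/(9 - 1) ≡ 14/8 mod 17. 8⁻¹ ≡ 15 (mod 17), so λ ≡ 6.
  x = λ² - 1 - 9 = 36 - 10 ≡ 9; y = λ·(1 - 9) - 0 ≡ 3. → (9, 3)
3Q = (9, 3).
Finally 3P + 3Q:
(14, 0) + (9, 3). λ = (3 - 0)/(9 - 14) ≡ 3/12 mod 17. 12⁻¹ ≡ 10 (mod 17), so λ ≡ 13.
  x = λ² - 14 - 9 = 169 - 23 ≡ 10; y = λ·(14 - 10) - 0 ≡ 1. → (10, 1)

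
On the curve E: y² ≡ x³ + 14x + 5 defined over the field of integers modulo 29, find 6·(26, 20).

Write P = (26, 20).
Repeated addition: build up to 6P.
2P: tangent at (26, 20): λ = (3·26² + 14)/(2·20) ≡ 12/11. 11⁻¹ ≡ 8 (mod 29) since 11·8 = 88 ≡ 1, so λ ≡ 12·8 ≡ 9.
  x = λ² - 26 - 26 = 81 - 52 ≡ 0; y = λ·(26 - 0) - 20 ≡ 11. → (0, 11)
3P: (0, 11) + (26, 20). λ = (20 - 11)/(26 - 0) ≡ 9/26 mod 29. 26⁻¹ ≡ 19 (mod 29), so λ ≡ 26.
  x = λ² - 0 - 26 = 676 - 26 ≡ 12; y = λ·(0 - 12) - 11 ≡ 25. → (12, 25)
4P: (12, 25) + (26, 20). λ = (20 - 25)/(26 - 12) ≡ 24/14 mod 29. 14⁻¹ ≡ 27 (mod 29), so λ ≡ 10.
  x = λ² - 12 - 26 = 100 - 38 ≡ 4; y = λ·(12 - 4) - 25 ≡ 26. → (4, 26)
5P: (4, 26) + (26, 20). λ = (20 - 26)/(26 - 4) ≡ 23/22 mod 29. 22⁻¹ ≡ 4 (mod 29), so λ ≡ 5.
  x = λ² - 4 - 26 = 25 - 30 ≡ 24; y = λ·(4 - 24) - 26 ≡ 19. → (24, 19)
6P: (24, 19) + (26, 20). λ = (20 - 19)/(26 - 24) ≡ 1/2 mod 29. 2⁻¹ ≡ 15 (mod 29), so λ ≡ 15.
  x = λ² - 24 - 26 = 225 - 50 ≡ 1; y = λ·(24 - 1) - 19 ≡ 7. → (1, 7)

(1, 7)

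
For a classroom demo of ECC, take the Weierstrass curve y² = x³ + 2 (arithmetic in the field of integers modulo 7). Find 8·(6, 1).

Write G = (6, 1).
Double-and-add on 8 = (1000)₂. Start with G = (6, 1) for the leading 1-bit.
double: tangent at (6, 1): λ = (3·6² + 0)/(2·1) ≡ 3/2. 2⁻¹ ≡ 4 (mod 7), so λ ≡ 3·4 ≡ 5.
  x = λ² - 6 - 6 = 25 - 12 ≡ 6; y = λ·(6 - 6) - 1 ≡ 6. → (6, 6)
double: tangent at (6, 6): λ = (3·6² + 0)/(2·6) ≡ 3/5. 5⁻¹ ≡ 3 (mod 7), so λ ≡ 3·3 ≡ 2.
  x = λ² - 6 - 6 = 4 - 12 ≡ 6; y = λ·(6 - 6) - 6 ≡ 1. → (6, 1)
double: tangent at (6, 1): λ = (3·6² + 0)/(2·1) ≡ 3/2. 2⁻¹ ≡ 4 (mod 7), so λ ≡ 3·4 ≡ 5.
  x = λ² - 6 - 6 = 25 - 12 ≡ 6; y = λ·(6 - 6) - 1 ≡ 6. → (6, 6)

(6, 6)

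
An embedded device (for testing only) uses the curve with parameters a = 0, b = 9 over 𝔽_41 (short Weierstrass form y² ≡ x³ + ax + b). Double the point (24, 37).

tangent at (24, 37): λ = (3·24² + 0)/(2·37) ≡ 6/33. 33⁻¹ ≡ 5 (mod 41), so λ ≡ 6·5 ≡ 30.
  x = λ² - 24 - 24 = 900 - 48 ≡ 32; y = λ·(24 - 32) - 37 ≡ 10. → (32, 10)

(32, 10)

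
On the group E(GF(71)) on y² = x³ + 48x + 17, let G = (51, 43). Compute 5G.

Repeated addition: build up to 5G.
2G: tangent at (51, 43): λ = (3·51² + 48)/(2·43) ≡ 41/15. 15⁻¹ ≡ 19 (mod 71), so λ ≡ 41·19 ≡ 69.
  x = λ² - 51 - 51 = 4761 - 102 ≡ 44; y = λ·(51 - 44) - 43 ≡ 14. → (44, 14)
3G: (44, 14) + (51, 43). λ = (43 - 14)/(51 - 44) ≡ 29/7 mod 71. 7⁻¹ ≡ 61 (mod 71) since 7·61 = 427 ≡ 1, so λ ≡ 65.
  x = λ² - 44 - 51 = 4225 - 95 ≡ 12; y = λ·(44 - 12) - 14 ≡ 7. → (12, 7)
4G: (12, 7) + (51, 43). λ = (43 - 7)/(51 - 12) ≡ 36/39 mod 71. 39⁻¹ ≡ 51 (mod 71), so λ ≡ 61.
  x = λ² - 12 - 51 = 3721 - 63 ≡ 37; y = λ·(12 - 37) - 7 ≡ 30. → (37, 30)
5G: (37, 30) + (51, 43). λ = (43 - 30)/(51 - 37) ≡ 13/14 mod 71. 14⁻¹ ≡ 66 (mod 71), so λ ≡ 6.
  x = λ² - 37 - 51 = 36 - 88 ≡ 19; y = λ·(37 - 19) - 30 ≡ 7. → (19, 7)

(19, 7)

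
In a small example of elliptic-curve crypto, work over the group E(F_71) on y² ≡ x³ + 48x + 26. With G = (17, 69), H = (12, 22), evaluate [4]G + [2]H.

(39, 50)

First 4G:
Double-and-add on 4 = (100)₂. Start with G = (17, 69) for the leading 1-bit.
double: tangent at (17, 69): λ = (3·17² + 48)/(2·69) ≡ 63/67. 67⁻¹ ≡ 53 (mod 71), so λ ≡ 63·53 ≡ 2.
  x = λ² - 17 - 17 = 4 - 34 ≡ 41; y = λ·(17 - 41) - 69 ≡ 25. → (41, 25)
double: tangent at (41, 25): λ = (3·41² + 48)/(2·25) ≡ 50/50. 50⁻¹ ≡ 27 (mod 71) since 50·27 = 1350 ≡ 1, so λ ≡ 50·27 ≡ 1.
  x = λ² - 41 - 41 = 1 - 82 ≡ 61; y = λ·(41 - 61) - 25 ≡ 26. → (61, 26)
4G = (61, 26).
Next 2H:
Repeated addition: build up to 2H.
2H: tangent at (12, 22): λ = (3·12² + 48)/(2·22) ≡ 54/44. 44⁻¹ ≡ 21 (mod 71) since 44·21 = 924 ≡ 1, so λ ≡ 54·21 ≡ 69.
  x = λ² - 12 - 12 = 4761 - 24 ≡ 51; y = λ·(12 - 51) - 22 ≡ 56. → (51, 56)
2H = (51, 56).
Finally 4G + 2H:
(61, 26) + (51, 56). λ = (56 - 26)/(51 - 61) ≡ 30/61 mod 71. 61⁻¹ ≡ 7 (mod 71) since 61·7 = 427 ≡ 1, so λ ≡ 68.
  x = λ² - 61 - 51 = 4624 - 112 ≡ 39; y = λ·(61 - 39) - 26 ≡ 50. → (39, 50)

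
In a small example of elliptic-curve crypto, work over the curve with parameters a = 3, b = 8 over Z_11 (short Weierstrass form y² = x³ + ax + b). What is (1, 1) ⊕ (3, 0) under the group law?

(10, 9)

(1, 1) + (3, 0). λ = (0 - 1)/(3 - 1) ≡ 10/2 mod 11. 2⁻¹ ≡ 6 (mod 11), so λ ≡ 5.
  x = λ² - 1 - 3 = 25 - 4 ≡ 10; y = λ·(1 - 10) - 1 ≡ 9. → (10, 9)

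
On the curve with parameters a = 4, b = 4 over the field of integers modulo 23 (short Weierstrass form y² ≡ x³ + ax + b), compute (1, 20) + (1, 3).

The two points share x = 1 and their y-coordinates satisfy 20 + 3 ≡ 0 (mod 23), so they are inverses. Their sum is 𝒪.

O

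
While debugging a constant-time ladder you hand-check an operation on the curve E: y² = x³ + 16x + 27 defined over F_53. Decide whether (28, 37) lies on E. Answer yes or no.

y² = 37² ≡ 44; x³ + 16x + 27 = 22427 ≡ 8 (mod 53). 44 ≠ 8.

no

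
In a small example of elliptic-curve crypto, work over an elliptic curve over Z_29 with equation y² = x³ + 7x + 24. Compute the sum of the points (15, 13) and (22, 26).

(28, 25)

(15, 13) + (22, 26). λ = (26 - 13)/(22 - 15) ≡ 13/7 mod 29. 7⁻¹ ≡ 25 (mod 29) since 7·25 = 175 ≡ 1, so λ ≡ 6.
  x = λ² - 15 - 22 = 36 - 37 ≡ 28; y = λ·(15 - 28) - 13 ≡ 25. → (28, 25)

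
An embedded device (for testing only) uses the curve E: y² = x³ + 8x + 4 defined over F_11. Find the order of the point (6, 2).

2P: tangent at (6, 2): λ = (3·6² + 8)/(2·2) ≡ 6/4. 4⁻¹ ≡ 3 (mod 11), so λ ≡ 6·3 ≡ 7.
  x = λ² - 6 - 6 = 49 - 12 ≡ 4; y = λ·(6 - 4) - 2 ≡ 1. → (4, 1)
3P: (4, 1) + (6, 2). λ = (2 - 1)/(6 - 4) ≡ 1/2 mod 11. 2⁻¹ ≡ 6 (mod 11), so λ ≡ 6.
  x = λ² - 4 - 6 = 36 - 10 ≡ 4; y = λ·(4 - 4) - 1 ≡ 10. → (4, 10)
4P: (4, 10) + (6, 2). λ = (2 - 10)/(6 - 4) ≡ 3/2 mod 11. 2⁻¹ ≡ 6 (mod 11) since 2·6 = 12 ≡ 1, so λ ≡ 7.
  x = λ² - 4 - 6 = 49 - 10 ≡ 6; y = λ·(4 - 6) - 10 ≡ 9. → (6, 9)
5P: (6, 9) + (6, 2): same x and y₁ ≡ -y₂, so the sum is O.
5P = O, so the order is 5.

5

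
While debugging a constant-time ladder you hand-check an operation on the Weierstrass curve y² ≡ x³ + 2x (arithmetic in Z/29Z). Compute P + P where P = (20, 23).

(23, 2)

tangent at (20, 23): λ = (3·20² + 2)/(2·23) ≡ 13/17. 17⁻¹ ≡ 12 (mod 29), so λ ≡ 13·12 ≡ 11.
  x = λ² - 20 - 20 = 121 - 40 ≡ 23; y = λ·(20 - 23) - 23 ≡ 2. → (23, 2)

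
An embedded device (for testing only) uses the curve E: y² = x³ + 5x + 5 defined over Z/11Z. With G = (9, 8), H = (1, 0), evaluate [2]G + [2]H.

First 2G:
Repeated addition: build up to 2G.
2G: tangent at (9, 8): λ = (3·9² + 5)/(2·8) ≡ 6/5. 5⁻¹ ≡ 9 (mod 11), so λ ≡ 6·9 ≡ 10.
  x = λ² - 9 - 9 = 100 - 18 ≡ 5; y = λ·(9 - 5) - 8 ≡ 10. → (5, 10)
2G = (5, 10).
Next 2H:
Repeated addition: build up to 2H.
2H: (1, 0) + (1, 0): same x and y₁ ≡ -y₂, so the sum is O.
2H = O.
Finally 2G + 2H:
(5, 10) + O = (5, 10) (identity).

(5, 10)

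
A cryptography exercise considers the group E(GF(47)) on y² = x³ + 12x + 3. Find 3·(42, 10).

Write Q = (42, 10).
Repeated addition: build up to 3Q.
2Q: tangent at (42, 10): λ = (3·42² + 12)/(2·10) ≡ 40/20. 20⁻¹ ≡ 40 (mod 47), so λ ≡ 40·40 ≡ 2.
  x = λ² - 42 - 42 = 4 - 84 ≡ 14; y = λ·(42 - 14) - 10 ≡ 46. → (14, 46)
3Q: (14, 46) + (42, 10). λ = (10 - 46)/(42 - 14) ≡ 11/28 mod 47. 28⁻¹ ≡ 42 (mod 47) since 28·42 = 1176 ≡ 1, so λ ≡ 39.
  x = λ² - 14 - 42 = 1521 - 56 ≡ 8; y = λ·(14 - 8) - 46 ≡ 0. → (8, 0)

(8, 0)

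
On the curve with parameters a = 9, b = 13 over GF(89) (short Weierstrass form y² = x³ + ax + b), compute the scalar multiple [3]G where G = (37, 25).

(20, 19)

Repeated addition: build up to 3G.
2G: tangent at (37, 25): λ = (3·37² + 9)/(2·25) ≡ 22/50. 50⁻¹ ≡ 73 (mod 89), so λ ≡ 22·73 ≡ 4.
  x = λ² - 37 - 37 = 16 - 74 ≡ 31; y = λ·(37 - 31) - 25 ≡ 88. → (31, 88)
3G: (31, 88) + (37, 25). λ = (25 - 88)/(37 - 31) ≡ 26/6 mod 89. 6⁻¹ ≡ 15 (mod 89), so λ ≡ 34.
  x = λ² - 31 - 37 = 1156 - 68 ≡ 20; y = λ·(31 - 20) - 88 ≡ 19. → (20, 19)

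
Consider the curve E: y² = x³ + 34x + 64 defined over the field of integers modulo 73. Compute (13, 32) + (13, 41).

O

The two points share x = 13 and their y-coordinates satisfy 32 + 41 ≡ 0 (mod 73), so they are inverses. Their sum is the point at infinity.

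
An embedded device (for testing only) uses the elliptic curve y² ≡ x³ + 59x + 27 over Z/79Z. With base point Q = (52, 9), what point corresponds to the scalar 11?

(11, 43)

Repeated addition: build up to 11Q.
2Q: tangent at (52, 9): λ = (3·52² + 59)/(2·9) ≡ 34/18. 18⁻¹ ≡ 22 (mod 79), so λ ≡ 34·22 ≡ 37.
  x = λ² - 52 - 52 = 1369 - 104 ≡ 1; y = λ·(52 - 1) - 9 ≡ 61. → (1, 61)
3Q: (1, 61) + (52, 9). λ = (9 - 61)/(52 - 1) ≡ 27/51 mod 79. 51⁻¹ ≡ 31 (mod 79) since 51·31 = 1581 ≡ 1, so λ ≡ 47.
  x = λ² - 1 - 52 = 2209 - 53 ≡ 23; y = λ·(1 - 23) - 61 ≡ 11. → (23, 11)
4Q: (23, 11) + (52, 9). λ = (9 - 11)/(52 - 23) ≡ 77/29 mod 79. 29⁻¹ ≡ 30 (mod 79), so λ ≡ 19.
  x = λ² - 23 - 52 = 361 - 75 ≡ 49; y = λ·(23 - 49) - 11 ≡ 48. → (49, 48)
5Q: (49, 48) + (52, 9). λ = (9 - 48)/(52 - 49) ≡ 40/3 mod 79. 3⁻¹ ≡ 53 (mod 79) since 3·53 = 159 ≡ 1, so λ ≡ 66.
  x = λ² - 49 - 52 = 4356 - 101 ≡ 68; y = λ·(49 - 68) - 48 ≡ 41. → (68, 41)
6Q: (68, 41) + (52, 9). λ = (9 - 41)/(52 - 68) ≡ 47/63 mod 79. 63⁻¹ ≡ 74 (mod 79) since 63·74 = 4662 ≡ 1, so λ ≡ 2.
  x = λ² - 68 - 52 = 4 - 120 ≡ 42; y = λ·(68 - 42) - 41 ≡ 11. → (42, 11)
7Q: (42, 11) + (52, 9). λ = (9 - 11)/(52 - 42) ≡ 77/10 mod 79. 10⁻¹ ≡ 8 (mod 79), so λ ≡ 63.
  x = λ² - 42 - 52 = 3969 - 94 ≡ 4; y = λ·(42 - 4) - 11 ≡ 13. → (4, 13)
8Q: (4, 13) + (52, 9). λ = (9 - 13)/(52 - 4) ≡ 75/48 mod 79. 48⁻¹ ≡ 28 (mod 79), so λ ≡ 46.
  x = λ² - 4 - 52 = 2116 - 56 ≡ 6; y = λ·(4 - 6) - 13 ≡ 53. → (6, 53)
9Q: (6, 53) + (52, 9). λ = (9 - 53)/(52 - 6) ≡ 35/46 mod 79. 46⁻¹ ≡ 67 (mod 79) since 46·67 = 3082 ≡ 1, so λ ≡ 54.
  x = λ² - 6 - 52 = 2916 - 58 ≡ 14; y = λ·(6 - 14) - 53 ≡ 68. → (14, 68)
10Q: (14, 68) + (52, 9). λ = (9 - 68)/(52 - 14) ≡ 20/38 mod 79. 38⁻¹ ≡ 52 (mod 79) since 38·52 = 1976 ≡ 1, so λ ≡ 13.
  x = λ² - 14 - 52 = 169 - 66 ≡ 24; y = λ·(14 - 24) - 68 ≡ 39. → (24, 39)
11Q: (24, 39) + (52, 9). λ = (9 - 39)/(52 - 24) ≡ 49/28 mod 79. 28⁻¹ ≡ 48 (mod 79) since 28·48 = 1344 ≡ 1, so λ ≡ 61.
  x = λ² - 24 - 52 = 3721 - 76 ≡ 11; y = λ·(24 - 11) - 39 ≡ 43. → (11, 43)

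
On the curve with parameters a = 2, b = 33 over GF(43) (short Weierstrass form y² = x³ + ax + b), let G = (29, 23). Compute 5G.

(15, 16)

Repeated addition: build up to 5G.
2G: tangent at (29, 23): λ = (3·29² + 2)/(2·23) ≡ 31/3. 3⁻¹ ≡ 29 (mod 43) since 3·29 = 87 ≡ 1, so λ ≡ 31·29 ≡ 39.
  x = λ² - 29 - 29 = 1521 - 58 ≡ 1; y = λ·(29 - 1) - 23 ≡ 37. → (1, 37)
3G: (1, 37) + (29, 23). λ = (23 - 37)/(29 - 1) ≡ 29/28 mod 43. 28⁻¹ ≡ 20 (mod 43) since 28·20 = 560 ≡ 1, so λ ≡ 21.
  x = λ² - 1 - 29 = 441 - 30 ≡ 24; y = λ·(1 - 24) - 37 ≡ 39. → (24, 39)
4G: (24, 39) + (29, 23). λ = (23 - 39)/(29 - 24) ≡ 27/5 mod 43. 5⁻¹ ≡ 26 (mod 43), so λ ≡ 14.
  x = λ² - 24 - 29 = 196 - 53 ≡ 14; y = λ·(24 - 14) - 39 ≡ 15. → (14, 15)
5G: (14, 15) + (29, 23). λ = (23 - 15)/(29 - 14) ≡ 8/15 mod 43. 15⁻¹ ≡ 23 (mod 43) since 15·23 = 345 ≡ 1, so λ ≡ 12.
  x = λ² - 14 - 29 = 144 - 43 ≡ 15; y = λ·(14 - 15) - 15 ≡ 16. → (15, 16)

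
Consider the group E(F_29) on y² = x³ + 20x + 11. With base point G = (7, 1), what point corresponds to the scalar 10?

(20, 1)

Repeated addition: build up to 10G.
2G: tangent at (7, 1): λ = (3·7² + 20)/(2·1) ≡ 22/2. 2⁻¹ ≡ 15 (mod 29), so λ ≡ 22·15 ≡ 11.
  x = λ² - 7 - 7 = 121 - 14 ≡ 20; y = λ·(7 - 20) - 1 ≡ 1. → (20, 1)
3G: (20, 1) + (7, 1). λ = (1 - 1)/(7 - 20) ≡ 0/16 mod 29. 16⁻¹ ≡ 20 (mod 29) since 16·20 = 320 ≡ 1, so λ ≡ 0.
  x = λ² - 20 - 7 = 0 - 27 ≡ 2; y = λ·(20 - 2) - 1 ≡ 28. → (2, 28)
4G: (2, 28) + (7, 1). λ = (1 - 28)/(7 - 2) ≡ 2/5 mod 29. 5⁻¹ ≡ 6 (mod 29) since 5·6 = 30 ≡ 1, so λ ≡ 12.
  x = λ² - 2 - 7 = 144 - 9 ≡ 19; y = λ·(2 - 19) - 28 ≡ 0. → (19, 0)
5G: (19, 0) + (7, 1). λ = (1 - 0)/(7 - 19) ≡ 1/17 mod 29. 17⁻¹ ≡ 12 (mod 29) since 17·12 = 204 ≡ 1, so λ ≡ 12.
  x = λ² - 19 - 7 = 144 - 26 ≡ 2; y = λ·(19 - 2) - 0 ≡ 1. → (2, 1)
6G: (2, 1) + (7, 1). λ = (1 - 1)/(7 - 2) ≡ 0/5 mod 29. 5⁻¹ ≡ 6 (mod 29) since 5·6 = 30 ≡ 1, so λ ≡ 0.
  x = λ² - 2 - 7 = 0 - 9 ≡ 20; y = λ·(2 - 20) - 1 ≡ 28. → (20, 28)
7G: (20, 28) + (7, 1). λ = (1 - 28)/(7 - 20) ≡ 2/16 mod 29. 16⁻¹ ≡ 20 (mod 29) since 16·20 = 320 ≡ 1, so λ ≡ 11.
  x = λ² - 20 - 7 = 121 - 27 ≡ 7; y = λ·(20 - 7) - 28 ≡ 28. → (7, 28)
8G: (7, 28) + (7, 1): same x and y₁ ≡ -y₂, so the sum is O.
9G: O + (7, 1) = (7, 1) (identity).
10G: tangent at (7, 1): λ = (3·7² + 20)/(2·1) ≡ 22/2. 2⁻¹ ≡ 15 (mod 29) since 2·15 = 30 ≡ 1, so λ ≡ 22·15 ≡ 11.
  x = λ² - 7 - 7 = 121 - 14 ≡ 20; y = λ·(7 - 20) - 1 ≡ 1. → (20, 1)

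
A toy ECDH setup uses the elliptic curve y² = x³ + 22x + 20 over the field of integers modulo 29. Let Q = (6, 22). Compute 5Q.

(15, 10)

Repeated addition: build up to 5Q.
2Q: tangent at (6, 22): λ = (3·6² + 22)/(2·22) ≡ 14/15. 15⁻¹ ≡ 2 (mod 29), so λ ≡ 14·2 ≡ 28.
  x = λ² - 6 - 6 = 784 - 12 ≡ 18; y = λ·(6 - 18) - 22 ≡ 19. → (18, 19)
3Q: (18, 19) + (6, 22). λ = (22 - 19)/(6 - 18) ≡ 3/17 mod 29. 17⁻¹ ≡ 12 (mod 29), so λ ≡ 7.
  x = λ² - 18 - 6 = 49 - 24 ≡ 25; y = λ·(18 - 25) - 19 ≡ 19. → (25, 19)
4Q: (25, 19) + (6, 22). λ = (22 - 19)/(6 - 25) ≡ 3/10 mod 29. 10⁻¹ ≡ 3 (mod 29), so λ ≡ 9.
  x = λ² - 25 - 6 = 81 - 31 ≡ 21; y = λ·(25 - 21) - 19 ≡ 17. → (21, 17)
5Q: (21, 17) + (6, 22). λ = (22 - 17)/(6 - 21) ≡ 5/14 mod 29. 14⁻¹ ≡ 27 (mod 29), so λ ≡ 19.
  x = λ² - 21 - 6 = 361 - 27 ≡ 15; y = λ·(21 - 15) - 17 ≡ 10. → (15, 10)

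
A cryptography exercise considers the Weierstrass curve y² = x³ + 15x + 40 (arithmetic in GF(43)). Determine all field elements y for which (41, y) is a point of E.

x³ + 15x + 40 = 69576 ≡ 2 (mod 43).
2 is a non-residue mod 43; no y exists.

none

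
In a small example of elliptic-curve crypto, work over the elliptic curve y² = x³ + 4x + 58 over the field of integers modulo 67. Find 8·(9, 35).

(16, 59)

Write P = (9, 35).
Double-and-add on 8 = (1000)₂. Start with P = (9, 35) for the leading 1-bit.
double: tangent at (9, 35): λ = (3·9² + 4)/(2·35) ≡ 46/3. 3⁻¹ ≡ 45 (mod 67), so λ ≡ 46·45 ≡ 60.
  x = λ² - 9 - 9 = 3600 - 18 ≡ 31; y = λ·(9 - 31) - 35 ≡ 52. → (31, 52)
double: tangent at (31, 52): λ = (3·31² + 4)/(2·52) ≡ 6/37. 37⁻¹ ≡ 29 (mod 67), so λ ≡ 6·29 ≡ 40.
  x = λ² - 31 - 31 = 1600 - 62 ≡ 64; y = λ·(31 - 64) - 52 ≡ 35. → (64, 35)
double: tangent at (64, 35): λ = (3·64² + 4)/(2·35) ≡ 31/3. 3⁻¹ ≡ 45 (mod 67), so λ ≡ 31·45 ≡ 55.
  x = λ² - 64 - 64 = 3025 - 128 ≡ 16; y = λ·(64 - 16) - 35 ≡ 59. → (16, 59)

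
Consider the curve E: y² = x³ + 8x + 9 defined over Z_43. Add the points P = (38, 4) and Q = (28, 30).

(13, 17)

(38, 4) + (28, 30). λ = (30 - 4)/(28 - 38) ≡ 26/33 mod 43. 33⁻¹ ≡ 30 (mod 43), so λ ≡ 6.
  x = λ² - 38 - 28 = 36 - 66 ≡ 13; y = λ·(38 - 13) - 4 ≡ 17. → (13, 17)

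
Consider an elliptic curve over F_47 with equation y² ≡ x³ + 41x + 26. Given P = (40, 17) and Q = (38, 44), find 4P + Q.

First 4P:
Double-and-add on 4 = (100)₂. Start with P = (40, 17) for the leading 1-bit.
double: tangent at (40, 17): λ = (3·40² + 41)/(2·17) ≡ 0/34. 34⁻¹ ≡ 18 (mod 47) since 34·18 = 612 ≡ 1, so λ ≡ 0·18 ≡ 0.
  x = λ² - 40 - 40 = 0 - 80 ≡ 14; y = λ·(40 - 14) - 17 ≡ 30. → (14, 30)
double: tangent at (14, 30): λ = (3·14² + 41)/(2·30) ≡ 18/13. 13⁻¹ ≡ 29 (mod 47) since 13·29 = 377 ≡ 1, so λ ≡ 18·29 ≡ 5.
  x = λ² - 14 - 14 = 25 - 28 ≡ 44; y = λ·(14 - 44) - 30 ≡ 8. → (44, 8)
4P = (44, 8).
Finally 4P + Q:
(44, 8) + (38, 44). λ = (44 - 8)/(38 - 44) ≡ 36/41 mod 47. 41⁻¹ ≡ 39 (mod 47), so λ ≡ 41.
  x = λ² - 44 - 38 = 1681 - 82 ≡ 1; y = λ·(44 - 1) - 8 ≡ 16. → (1, 16)

(1, 16)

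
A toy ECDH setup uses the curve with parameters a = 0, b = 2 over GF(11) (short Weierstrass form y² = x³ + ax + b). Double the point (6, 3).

tangent at (6, 3): λ = (3·6² + 0)/(2·3) ≡ 9/6. 6⁻¹ ≡ 2 (mod 11), so λ ≡ 9·2 ≡ 7.
  x = λ² - 6 - 6 = 49 - 12 ≡ 4; y = λ·(6 - 4) - 3 ≡ 0. → (4, 0)

(4, 0)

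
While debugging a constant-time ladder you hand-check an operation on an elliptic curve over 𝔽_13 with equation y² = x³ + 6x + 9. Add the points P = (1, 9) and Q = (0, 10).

(1, 9) + (0, 10). λ = (10 - 9)/(0 - 1) ≡ 1/12 mod 13. 12⁻¹ ≡ 12 (mod 13), so λ ≡ 12.
  x = λ² - 1 - 0 = 144 - 1 ≡ 0; y = λ·(1 - 0) - 9 ≡ 3. → (0, 3)

(0, 3)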